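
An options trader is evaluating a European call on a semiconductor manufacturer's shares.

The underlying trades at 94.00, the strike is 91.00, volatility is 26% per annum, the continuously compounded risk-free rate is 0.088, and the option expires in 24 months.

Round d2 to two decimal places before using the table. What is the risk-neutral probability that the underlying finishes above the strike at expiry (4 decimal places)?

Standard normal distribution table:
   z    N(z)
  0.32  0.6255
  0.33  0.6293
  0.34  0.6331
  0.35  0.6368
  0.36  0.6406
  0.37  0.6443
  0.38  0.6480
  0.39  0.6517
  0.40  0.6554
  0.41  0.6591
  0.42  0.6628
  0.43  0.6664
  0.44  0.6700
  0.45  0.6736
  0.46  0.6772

T = 2;  σ√T = 0.3677
d₁ = [ln(94/91) + (0.088 + ½·0.26²)·2] / (σ√T) = (0.0324 + 0.2436) / 0.3677 = 0.7507 → 0.75
d₂ = 0.7507 − 0.3677 = 0.3830 → 0.38
Risk-neutral Pr[S_T > K] = N(d₂) = N(0.38) = 0.6480

0.6480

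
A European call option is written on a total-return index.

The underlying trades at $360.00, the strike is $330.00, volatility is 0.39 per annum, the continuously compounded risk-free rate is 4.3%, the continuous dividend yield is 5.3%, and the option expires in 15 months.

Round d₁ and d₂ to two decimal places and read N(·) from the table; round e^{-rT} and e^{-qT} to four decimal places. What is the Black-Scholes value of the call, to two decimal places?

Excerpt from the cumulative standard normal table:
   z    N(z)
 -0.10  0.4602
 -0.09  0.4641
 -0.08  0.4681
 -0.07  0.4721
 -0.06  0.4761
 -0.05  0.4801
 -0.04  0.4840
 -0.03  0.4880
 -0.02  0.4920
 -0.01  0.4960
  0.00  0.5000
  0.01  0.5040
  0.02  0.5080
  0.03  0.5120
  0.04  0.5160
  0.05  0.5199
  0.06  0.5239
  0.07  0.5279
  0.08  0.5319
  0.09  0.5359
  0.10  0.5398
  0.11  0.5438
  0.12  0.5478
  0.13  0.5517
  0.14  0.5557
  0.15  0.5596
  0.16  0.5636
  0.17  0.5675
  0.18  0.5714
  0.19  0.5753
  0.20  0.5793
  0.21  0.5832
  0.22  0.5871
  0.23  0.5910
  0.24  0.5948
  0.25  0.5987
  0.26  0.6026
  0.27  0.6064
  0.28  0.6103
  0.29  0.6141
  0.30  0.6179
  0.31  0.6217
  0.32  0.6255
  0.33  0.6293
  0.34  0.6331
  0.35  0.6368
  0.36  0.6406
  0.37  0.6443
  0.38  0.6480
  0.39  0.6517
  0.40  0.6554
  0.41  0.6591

T = 1.25;  σ√T = 0.4360
d₁ = [ln(360/330) + (0.043 − 0.053 + 0.39²/2)·1.25] / 0.4360 = [0.0870 + 0.0826] / 0.4360 = 0.3889 ⇒ 0.39
d₂ = d₁ − σ√T = 0.3889 − 0.4360 = -0.0471 ⇒ -0.05
e^(−qT) = e^(−0.053·1.25) = 0.9359;  e^(−rT) = e^(−0.043·1.25) = 0.9477
C = 360·0.9359·N(0.39) − 330·0.9477·N(-0.05) = 360·0.9359·0.6517 − 330·0.9477·0.4801 = 219.5734 − 150.1470 = 69.4264

$69.43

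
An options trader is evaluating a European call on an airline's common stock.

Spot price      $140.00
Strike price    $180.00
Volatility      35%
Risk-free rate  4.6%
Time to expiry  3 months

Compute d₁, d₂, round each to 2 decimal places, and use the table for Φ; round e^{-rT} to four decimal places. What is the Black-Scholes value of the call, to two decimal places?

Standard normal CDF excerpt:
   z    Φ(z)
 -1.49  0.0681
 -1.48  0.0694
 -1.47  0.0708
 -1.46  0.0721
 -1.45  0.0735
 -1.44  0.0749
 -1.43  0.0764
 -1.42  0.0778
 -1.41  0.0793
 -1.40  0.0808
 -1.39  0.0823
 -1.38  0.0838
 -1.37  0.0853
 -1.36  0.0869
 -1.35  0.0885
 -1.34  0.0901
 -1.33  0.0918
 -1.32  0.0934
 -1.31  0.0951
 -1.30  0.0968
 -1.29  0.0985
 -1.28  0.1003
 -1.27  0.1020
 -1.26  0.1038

σ√T = 0.35·√0.25 = 0.1750
d₁ = [ln(140/180) + (0.046 + 0.35²/2)·0.25] / 0.1750 = [-0.2513 + 0.0268] / 0.1750 = -1.2829 which rounds to -1.28
d₂ = d₁ − σ√T = -1.2829 − 0.1750 = -1.4579 which rounds to -1.46
exp(−rT) = exp(−0.046·0.25) = 0.9886
N(d₁) = N(-1.28) = 0.1003;  N(d₂) = N(-1.46) = 0.0721
C = 140·0.1003 − 180·0.9886·0.0721 = 14.0420 − 12.8301 = 1.2119

$1.21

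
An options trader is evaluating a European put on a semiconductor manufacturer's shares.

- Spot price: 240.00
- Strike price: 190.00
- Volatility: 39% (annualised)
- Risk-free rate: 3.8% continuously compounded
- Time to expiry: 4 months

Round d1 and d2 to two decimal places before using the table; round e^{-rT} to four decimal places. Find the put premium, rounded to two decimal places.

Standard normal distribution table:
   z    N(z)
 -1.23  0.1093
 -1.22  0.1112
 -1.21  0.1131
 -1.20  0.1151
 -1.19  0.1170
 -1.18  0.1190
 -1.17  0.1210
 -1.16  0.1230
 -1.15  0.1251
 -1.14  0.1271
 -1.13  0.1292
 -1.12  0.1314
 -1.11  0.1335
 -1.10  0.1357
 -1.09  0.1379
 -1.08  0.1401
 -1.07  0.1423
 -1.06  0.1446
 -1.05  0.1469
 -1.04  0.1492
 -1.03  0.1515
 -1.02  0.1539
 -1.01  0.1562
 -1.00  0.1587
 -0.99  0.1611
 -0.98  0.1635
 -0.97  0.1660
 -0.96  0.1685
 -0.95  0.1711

T = 0.3333;  σ√T = 0.2252
d₁ = [ln(240/190) + (0.038 + 0.39²/2)·0.3333] / 0.2252 = [0.2336 + 0.0380] / 0.2252 = 1.2064 ≈ 1.21
d₂ = d₁ − σ√T = 1.2064 − 0.2252 = 0.9812 ≈ 0.98
e^(−rT) = e^(−0.038·0.3333) = 0.9874
P = 190·0.9874·N(-0.98) − 240·N(-1.21) = 190·0.9874·0.1635 − 240·0.1131 = 30.6736 − 27.1440 = 3.5296

3.53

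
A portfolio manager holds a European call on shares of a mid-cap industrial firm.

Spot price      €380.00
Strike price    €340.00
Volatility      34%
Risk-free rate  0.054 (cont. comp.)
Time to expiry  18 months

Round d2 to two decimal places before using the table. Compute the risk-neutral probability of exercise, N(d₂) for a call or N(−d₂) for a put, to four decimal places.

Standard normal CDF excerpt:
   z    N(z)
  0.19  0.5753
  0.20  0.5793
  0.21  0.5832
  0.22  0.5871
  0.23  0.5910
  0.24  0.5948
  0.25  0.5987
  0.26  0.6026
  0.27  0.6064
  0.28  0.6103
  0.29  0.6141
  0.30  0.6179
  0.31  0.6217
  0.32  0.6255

0.5987

σ√T = 0.34·√1.5 = 0.4164
d₁ = [ln(380/340) + (0.054 + 0.34²/2)·1.5] / 0.4164 = [0.1112 + 0.1677] / 0.4164 = 0.6698 which rounds to 0.67
d₂ = d₁ − σ√T = 0.6698 − 0.4164 = 0.2534 which rounds to 0.25
Pr(exercise) under Q = N(d₂) = 0.5987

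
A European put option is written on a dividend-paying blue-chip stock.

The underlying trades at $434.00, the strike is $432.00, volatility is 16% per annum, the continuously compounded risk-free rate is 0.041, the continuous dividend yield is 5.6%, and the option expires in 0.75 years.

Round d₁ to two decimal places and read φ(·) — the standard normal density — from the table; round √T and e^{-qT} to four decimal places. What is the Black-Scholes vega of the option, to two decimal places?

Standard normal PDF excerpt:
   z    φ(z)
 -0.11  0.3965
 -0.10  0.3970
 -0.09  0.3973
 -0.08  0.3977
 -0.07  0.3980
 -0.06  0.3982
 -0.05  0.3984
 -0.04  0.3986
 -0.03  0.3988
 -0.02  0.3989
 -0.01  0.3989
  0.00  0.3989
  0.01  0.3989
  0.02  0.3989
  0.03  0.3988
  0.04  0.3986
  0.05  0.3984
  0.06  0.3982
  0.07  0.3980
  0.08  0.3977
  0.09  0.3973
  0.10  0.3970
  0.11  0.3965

T = 0.75;  σ√T = 0.1386
ln(S/K) + (r − q + σ²/2)T = ln(434/432) + (0.041 − 0.056 + 0.16²/2)·0.75 = 0.0046 − 0.0016 = 0.0030
d₁ = 0.0030 / 0.1386 = 0.0214 ⇒ 0.02
√T = √0.75 = 0.8660
φ(d₁) = φ(0.02) = 0.3989
e^(−qT) = e^(−0.056·0.75) = 0.9589
vega = S·e^(−qT)·φ(d₁)·√T = 434·0.9589·0.3989·0.8660 = 143.7623

143.76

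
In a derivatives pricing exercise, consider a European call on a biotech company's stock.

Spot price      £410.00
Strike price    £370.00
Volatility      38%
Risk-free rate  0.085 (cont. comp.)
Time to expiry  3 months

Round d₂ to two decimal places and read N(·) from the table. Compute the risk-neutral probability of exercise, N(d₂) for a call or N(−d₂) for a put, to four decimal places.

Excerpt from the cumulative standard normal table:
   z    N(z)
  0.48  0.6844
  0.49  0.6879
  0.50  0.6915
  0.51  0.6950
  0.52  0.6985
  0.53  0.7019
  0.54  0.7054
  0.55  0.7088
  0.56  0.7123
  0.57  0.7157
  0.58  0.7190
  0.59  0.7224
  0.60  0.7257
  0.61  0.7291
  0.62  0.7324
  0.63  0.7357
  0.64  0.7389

σ√T = 0.38·√0.25 = 0.1900
d₁ = [ln(410/370) + (0.085 + 0.38²/2)·0.25] / 0.1900 = [0.1027 + 0.0393] / 0.1900 = 0.7471 ≈ 0.75
d₂ = d₁ − σ√T = 0.7471 − 0.1900 = 0.5571 ≈ 0.56
Risk-neutral Pr[S_T > K] = N(d₂) = N(0.56) = 0.7123

0.7123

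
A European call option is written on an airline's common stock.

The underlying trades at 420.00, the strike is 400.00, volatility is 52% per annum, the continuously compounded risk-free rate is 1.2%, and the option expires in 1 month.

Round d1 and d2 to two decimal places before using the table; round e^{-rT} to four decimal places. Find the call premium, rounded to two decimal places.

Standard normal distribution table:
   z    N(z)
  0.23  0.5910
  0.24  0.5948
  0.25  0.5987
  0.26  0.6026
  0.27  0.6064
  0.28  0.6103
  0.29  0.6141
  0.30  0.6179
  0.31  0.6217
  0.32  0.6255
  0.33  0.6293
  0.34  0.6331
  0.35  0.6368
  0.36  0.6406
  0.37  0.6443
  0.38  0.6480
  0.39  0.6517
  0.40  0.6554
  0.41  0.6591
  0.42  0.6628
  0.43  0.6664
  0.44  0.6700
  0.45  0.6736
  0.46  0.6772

T = 0.08333;  σ√T = 0.1501
d₁ = [ln(420/400) + (0.012 + ½·0.52²)·0.08333] / (σ√T) = (0.0488 + 0.0123) / 0.1501 = 0.4067 which rounds to 0.41
d₂ = 0.4067 − 0.1501 = 0.2566 which rounds to 0.26
exp(−rT) = exp(−0.012·0.08333) = 0.9990
N(d₁) = N(0.41) = 0.6591;  N(d₂) = N(0.26) = 0.6026
C = 420·0.6591 − 400·0.9990·0.6026 = 276.8220 − 240.7990 = 36.0230

36.02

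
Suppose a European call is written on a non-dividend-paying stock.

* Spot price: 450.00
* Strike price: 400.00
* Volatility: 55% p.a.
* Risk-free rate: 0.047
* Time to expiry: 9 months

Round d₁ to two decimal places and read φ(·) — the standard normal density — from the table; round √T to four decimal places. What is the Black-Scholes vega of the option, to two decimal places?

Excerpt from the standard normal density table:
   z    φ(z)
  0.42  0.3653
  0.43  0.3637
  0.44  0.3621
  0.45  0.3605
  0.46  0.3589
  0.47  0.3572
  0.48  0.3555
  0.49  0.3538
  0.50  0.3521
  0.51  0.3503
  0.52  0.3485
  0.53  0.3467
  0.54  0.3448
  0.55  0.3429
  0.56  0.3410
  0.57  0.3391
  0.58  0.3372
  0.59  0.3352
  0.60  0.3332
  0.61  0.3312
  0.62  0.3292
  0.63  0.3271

132.89

σ√T = 0.55·√0.75 = 0.4763
d₁ = [ln(450/400) + (0.047 + 0.55²/2)·0.75] / 0.4763 = [0.1178 + 0.1487] / 0.4763 = 0.5594 ⇒ 0.56
√T = √0.75 = 0.8660
φ(d₁) = φ(0.56) = 0.3410
vega = S·φ(d₁)·√T = 450·0.3410·0.8660 = 132.8877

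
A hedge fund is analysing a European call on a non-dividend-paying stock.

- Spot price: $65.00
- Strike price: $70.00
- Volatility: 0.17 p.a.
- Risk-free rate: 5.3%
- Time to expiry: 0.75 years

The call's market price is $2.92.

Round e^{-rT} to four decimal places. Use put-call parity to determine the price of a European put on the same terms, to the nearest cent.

exp(−rT) = exp(−0.053·0.75) = 0.9610
Put-call parity: C − P = S − K·e^(−rT) = 65 − 70·0.9610 = 65 − 67.2700 = -2.2700
P = C − (C − P) = 2.92 − (-2.2700) = 5.1900

$5.19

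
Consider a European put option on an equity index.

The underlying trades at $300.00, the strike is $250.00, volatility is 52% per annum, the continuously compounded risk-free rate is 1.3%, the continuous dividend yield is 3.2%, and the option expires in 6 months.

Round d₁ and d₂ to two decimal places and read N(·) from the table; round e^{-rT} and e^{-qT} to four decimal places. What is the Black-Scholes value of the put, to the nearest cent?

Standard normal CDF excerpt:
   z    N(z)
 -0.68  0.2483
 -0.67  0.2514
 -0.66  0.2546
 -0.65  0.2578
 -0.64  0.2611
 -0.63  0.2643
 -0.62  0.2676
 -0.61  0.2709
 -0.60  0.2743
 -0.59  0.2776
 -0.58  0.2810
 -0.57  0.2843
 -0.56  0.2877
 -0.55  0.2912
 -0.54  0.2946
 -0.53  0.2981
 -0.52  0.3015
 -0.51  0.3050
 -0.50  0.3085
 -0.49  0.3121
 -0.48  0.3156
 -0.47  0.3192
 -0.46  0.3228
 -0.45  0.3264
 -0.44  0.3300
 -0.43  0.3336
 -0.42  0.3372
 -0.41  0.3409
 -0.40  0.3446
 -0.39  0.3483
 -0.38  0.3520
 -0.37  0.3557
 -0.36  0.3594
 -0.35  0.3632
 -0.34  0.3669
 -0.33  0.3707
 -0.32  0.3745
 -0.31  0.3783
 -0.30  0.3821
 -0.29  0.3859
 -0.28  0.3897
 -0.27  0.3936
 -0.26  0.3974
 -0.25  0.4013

$19.74

σ√T = 0.52·√0.5 = 0.3677
ln(S/K) + (r − q + σ²/2)T = ln(300/250) + (0.013 − 0.032 + 0.52²/2)·0.5 = 0.1823 + 0.0581 = 0.2404
d₁ = 0.2404 / 0.3677 = 0.6539 ⇒ 0.65
d₂ = d₁ − σ√T = 0.6539 − 0.3677 = 0.2862 ⇒ 0.29
e^(−qT) = e^(−0.032·0.5) = 0.9841;  e^(−rT) = e^(−0.013·0.5) = 0.9935
N(−d₂) = N(-0.29) = 0.3859;  N(−d₁) = N(-0.65) = 0.2578
P = 250·0.9935·0.3859 − 300·0.9841·0.2578 = 95.8479 − 76.1103 = 19.7376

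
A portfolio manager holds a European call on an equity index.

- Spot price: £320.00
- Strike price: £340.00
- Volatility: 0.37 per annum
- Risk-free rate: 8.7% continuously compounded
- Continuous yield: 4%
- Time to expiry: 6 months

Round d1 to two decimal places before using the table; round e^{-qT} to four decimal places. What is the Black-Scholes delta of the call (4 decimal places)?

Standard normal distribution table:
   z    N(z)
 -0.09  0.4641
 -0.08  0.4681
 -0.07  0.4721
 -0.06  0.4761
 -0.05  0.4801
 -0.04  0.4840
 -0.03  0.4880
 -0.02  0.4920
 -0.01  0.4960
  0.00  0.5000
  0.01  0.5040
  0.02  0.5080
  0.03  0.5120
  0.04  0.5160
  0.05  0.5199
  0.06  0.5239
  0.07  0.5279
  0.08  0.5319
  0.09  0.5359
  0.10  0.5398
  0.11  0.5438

0.4862

σ√T = 0.37 × 0.7071 = 0.2616
ln(S/K) + (r − q + σ²/2)T = ln(320/340) + (0.087 − 0.04 + 0.37²/2)·0.5 = -0.0606 + 0.0577 = -0.0029
d₁ = -0.0029 / 0.2616 = -0.0111 → -0.01
N(d₁) = N(-0.01) = 0.4960
Δ_call = e^(−qT)·N(d₁) = 0.9802·0.4960 = 0.4862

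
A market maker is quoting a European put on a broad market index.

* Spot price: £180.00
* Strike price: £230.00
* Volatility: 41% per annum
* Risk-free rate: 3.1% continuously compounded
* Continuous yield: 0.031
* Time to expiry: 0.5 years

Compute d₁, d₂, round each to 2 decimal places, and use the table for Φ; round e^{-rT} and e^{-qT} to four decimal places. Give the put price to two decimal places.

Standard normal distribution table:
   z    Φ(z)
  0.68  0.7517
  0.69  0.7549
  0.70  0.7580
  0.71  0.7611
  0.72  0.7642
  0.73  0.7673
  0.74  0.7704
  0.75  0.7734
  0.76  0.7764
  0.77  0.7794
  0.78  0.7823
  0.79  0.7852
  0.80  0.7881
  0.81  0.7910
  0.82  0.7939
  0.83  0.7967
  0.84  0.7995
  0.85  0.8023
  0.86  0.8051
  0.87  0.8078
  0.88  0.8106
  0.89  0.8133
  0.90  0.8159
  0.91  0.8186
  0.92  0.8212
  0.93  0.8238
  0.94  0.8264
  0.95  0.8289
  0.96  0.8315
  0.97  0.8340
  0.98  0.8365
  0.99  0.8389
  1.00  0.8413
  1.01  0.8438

σ√T = 0.41·√0.5 = 0.2899
d₁ = [ln(180/230) + (0.031 − 0.031 + ½·0.41²)·0.5] / (σ√T) = (-0.2451 + 0.0420) / 0.2899 = -0.7005 ≈ -0.70
d₂ = -0.7005 − 0.2899 = -0.9905 ≈ -0.99
exp(−qT) = exp(−0.031·0.5) = 0.9846;  exp(−rT) = exp(−0.031·0.5) = 0.9846
N(−d₂) = N(0.99) = 0.8389;  N(−d₁) = N(0.70) = 0.7580
P = 230·0.9846·0.8389 − 180·0.9846·0.7580 = 189.9756 − 134.3388 = 55.6368

£55.64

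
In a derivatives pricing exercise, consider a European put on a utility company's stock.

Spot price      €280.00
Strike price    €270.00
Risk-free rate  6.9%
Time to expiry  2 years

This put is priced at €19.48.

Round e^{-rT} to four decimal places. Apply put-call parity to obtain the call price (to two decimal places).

e^(−rT) = e^(−0.069·2) = 0.8711
Put-call parity: C − P = S − K·e^(−rT) = 280 − 270·0.8711 = 280 − 235.1970 = 44.8030
C = P + (C − P) = 19.48 + (44.8030) = 64.2830

€64.28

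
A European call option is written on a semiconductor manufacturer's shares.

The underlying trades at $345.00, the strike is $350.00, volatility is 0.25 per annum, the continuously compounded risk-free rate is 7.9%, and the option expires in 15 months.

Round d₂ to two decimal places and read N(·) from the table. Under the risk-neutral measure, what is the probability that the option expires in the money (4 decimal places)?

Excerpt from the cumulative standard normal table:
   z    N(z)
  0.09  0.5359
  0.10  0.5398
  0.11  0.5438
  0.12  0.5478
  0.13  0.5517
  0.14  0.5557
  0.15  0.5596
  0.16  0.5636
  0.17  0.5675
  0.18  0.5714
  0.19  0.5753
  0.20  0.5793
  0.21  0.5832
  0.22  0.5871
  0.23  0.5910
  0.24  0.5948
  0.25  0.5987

0.5636

σ√T = 0.25 × 1.1180 = 0.2795
ln(S/K) + (r + σ²/2)T = ln(345/350) + (0.079 + 0.25²/2)·1.25 = -0.0144 + 0.1378 = 0.1234
d₁ = 0.1234 / 0.2795 = 0.4416 → 0.44
d₂ = d₁ − σ√T = 0.4416 − 0.2795 = 0.1621 → 0.16
Pr(exercise) under Q = N(d₂) = 0.5636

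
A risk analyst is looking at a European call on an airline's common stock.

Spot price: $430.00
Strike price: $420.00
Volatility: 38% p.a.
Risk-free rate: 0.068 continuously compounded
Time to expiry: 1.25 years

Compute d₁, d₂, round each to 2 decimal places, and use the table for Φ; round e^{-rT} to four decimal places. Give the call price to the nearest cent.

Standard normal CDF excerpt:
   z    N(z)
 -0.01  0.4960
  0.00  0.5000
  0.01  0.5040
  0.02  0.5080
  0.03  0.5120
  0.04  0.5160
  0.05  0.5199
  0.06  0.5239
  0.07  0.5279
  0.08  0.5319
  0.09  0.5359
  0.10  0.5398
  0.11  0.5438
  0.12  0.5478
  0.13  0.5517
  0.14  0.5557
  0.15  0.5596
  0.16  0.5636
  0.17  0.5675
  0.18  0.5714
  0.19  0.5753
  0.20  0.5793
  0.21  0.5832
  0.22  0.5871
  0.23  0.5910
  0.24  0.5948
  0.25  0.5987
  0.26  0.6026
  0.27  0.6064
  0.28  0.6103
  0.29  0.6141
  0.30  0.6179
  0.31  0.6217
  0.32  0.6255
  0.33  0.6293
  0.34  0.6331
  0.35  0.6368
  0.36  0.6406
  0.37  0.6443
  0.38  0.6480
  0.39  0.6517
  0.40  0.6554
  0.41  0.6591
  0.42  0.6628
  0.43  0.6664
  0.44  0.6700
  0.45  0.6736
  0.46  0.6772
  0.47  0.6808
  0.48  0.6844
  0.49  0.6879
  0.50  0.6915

σ√T = 0.38 × 1.1180 = 0.4249
d₁ = [ln(430/420) + (0.068 + 0.38²/2)·1.25] / 0.4249 = [0.0235 + 0.1752] / 0.4249 = 0.4679 → 0.47
d₂ = d₁ − σ√T = 0.4679 − 0.4249 = 0.0430 → 0.04
e^(−rT) = e^(−0.068·1.25) = 0.9185
N(d₁) = N(0.47) = 0.6808;  N(d₂) = N(0.04) = 0.5160
C = 430·0.6808 − 420·0.9185·0.5160 = 292.7440 − 199.0573 = 93.6867

$93.69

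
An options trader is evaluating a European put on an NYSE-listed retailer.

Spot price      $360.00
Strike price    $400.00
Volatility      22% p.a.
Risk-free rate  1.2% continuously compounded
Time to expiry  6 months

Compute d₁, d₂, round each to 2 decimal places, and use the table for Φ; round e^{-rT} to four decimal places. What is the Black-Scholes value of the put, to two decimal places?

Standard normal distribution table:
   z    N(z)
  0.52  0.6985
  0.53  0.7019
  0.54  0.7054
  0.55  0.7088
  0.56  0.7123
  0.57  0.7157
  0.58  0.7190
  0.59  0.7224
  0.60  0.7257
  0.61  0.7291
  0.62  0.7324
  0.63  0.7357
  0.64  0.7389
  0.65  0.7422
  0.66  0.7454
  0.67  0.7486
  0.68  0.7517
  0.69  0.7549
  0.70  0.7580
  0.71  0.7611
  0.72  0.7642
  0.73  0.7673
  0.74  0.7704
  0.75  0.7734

$47.42

σ√T = 0.22 × 0.7071 = 0.1556
d₁ = [ln(360/400) + (0.012 + 0.22²/2)·0.5] / 0.1556 = [-0.1054 + 0.0181] / 0.1556 = -0.5609 ⇒ -0.56
d₂ = d₁ − σ√T = -0.5609 − 0.1556 = -0.7165 ⇒ -0.72
exp(−rT) = exp(−0.012·0.5) = 0.9940
N(−d₂) = N(0.72) = 0.7642;  N(−d₁) = N(0.56) = 0.7123
P = 400·0.9940·0.7642 − 360·0.7123 = 303.8459 − 256.4280 = 47.4179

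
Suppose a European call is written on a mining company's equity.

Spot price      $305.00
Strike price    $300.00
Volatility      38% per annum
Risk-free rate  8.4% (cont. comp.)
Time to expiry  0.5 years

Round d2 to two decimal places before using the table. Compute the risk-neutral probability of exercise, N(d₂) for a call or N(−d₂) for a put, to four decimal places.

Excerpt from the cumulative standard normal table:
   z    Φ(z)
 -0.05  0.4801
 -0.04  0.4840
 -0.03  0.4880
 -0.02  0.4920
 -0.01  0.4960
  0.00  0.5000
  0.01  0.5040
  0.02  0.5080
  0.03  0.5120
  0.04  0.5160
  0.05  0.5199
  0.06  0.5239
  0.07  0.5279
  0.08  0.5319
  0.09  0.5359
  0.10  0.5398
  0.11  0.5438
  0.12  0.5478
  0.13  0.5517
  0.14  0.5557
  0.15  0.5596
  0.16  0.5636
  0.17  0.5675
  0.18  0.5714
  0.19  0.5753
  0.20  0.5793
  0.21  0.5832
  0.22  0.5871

0.5319

σ√T = 0.38 × 0.7071 = 0.2687
d₁ = [ln(305/300) + (0.084 + 0.38²/2)·0.5] / 0.2687 = [0.0165 + 0.0781] / 0.2687 = 0.3522 → 0.35
d₂ = d₁ − σ√T = 0.3522 − 0.2687 = 0.0835 → 0.08
Pr(exercise) under Q = N(d₂) = 0.5319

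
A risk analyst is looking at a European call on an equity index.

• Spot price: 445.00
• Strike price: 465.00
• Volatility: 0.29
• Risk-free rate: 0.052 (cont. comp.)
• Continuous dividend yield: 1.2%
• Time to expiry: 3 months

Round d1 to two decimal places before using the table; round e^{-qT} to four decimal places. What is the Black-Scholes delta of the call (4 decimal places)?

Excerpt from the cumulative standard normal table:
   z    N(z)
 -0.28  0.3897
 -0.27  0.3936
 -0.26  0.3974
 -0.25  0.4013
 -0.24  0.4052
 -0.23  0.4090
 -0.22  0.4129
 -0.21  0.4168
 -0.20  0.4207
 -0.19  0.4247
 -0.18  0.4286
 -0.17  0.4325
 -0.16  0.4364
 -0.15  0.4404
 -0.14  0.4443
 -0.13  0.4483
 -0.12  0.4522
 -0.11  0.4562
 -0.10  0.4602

σ√T = 0.29 × 0.5000 = 0.1450
d₁ = [ln(445/465) + (0.052 − 0.012 + ½·0.29²)·0.25] / (σ√T) = (-0.0440 + 0.0205) / 0.1450 = -0.1617 ⇒ -0.16
N(d₁) = N(-0.16) = 0.4364
Δ_call = exp(−qT)·N(d₁) = 0.9970·0.4364 = 0.4351

0.4351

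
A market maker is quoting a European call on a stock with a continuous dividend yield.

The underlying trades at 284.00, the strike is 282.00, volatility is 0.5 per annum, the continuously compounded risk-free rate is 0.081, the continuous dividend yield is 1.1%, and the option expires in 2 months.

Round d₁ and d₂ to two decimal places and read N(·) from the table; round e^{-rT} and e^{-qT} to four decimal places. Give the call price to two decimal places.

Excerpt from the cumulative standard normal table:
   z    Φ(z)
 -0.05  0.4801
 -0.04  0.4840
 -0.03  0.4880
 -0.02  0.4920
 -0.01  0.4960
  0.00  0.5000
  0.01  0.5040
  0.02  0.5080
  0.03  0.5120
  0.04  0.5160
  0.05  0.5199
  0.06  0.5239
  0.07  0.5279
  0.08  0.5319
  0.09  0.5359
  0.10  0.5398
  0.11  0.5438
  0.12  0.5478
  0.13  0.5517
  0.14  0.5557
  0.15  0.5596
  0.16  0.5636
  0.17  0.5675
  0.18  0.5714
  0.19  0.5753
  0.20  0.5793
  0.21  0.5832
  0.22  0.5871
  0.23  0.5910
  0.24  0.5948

σ√T = 0.5·√0.1667 = 0.2041
ln(S/K) + (r − q + σ²/2)T = ln(284/282) + (0.081 − 0.011 + 0.5²/2)·0.1667 = 0.0071 + 0.0325 = 0.0396
d₁ = 0.0396 / 0.2041 = 0.1938 → 0.19
d₂ = d₁ − σ√T = 0.1938 − 0.2041 = -0.0103 → -0.01
e^(−qT) = e^(−0.011·0.1667) = 0.9982;  e^(−rT) = e^(−0.081·0.1667) = 0.9866
C = 284·0.9982·N(0.19) − 282·0.9866·N(-0.01) = 284·0.9982·0.5753 − 282·0.9866·0.4960 = 163.0911 − 137.9977 = 25.0934

25.09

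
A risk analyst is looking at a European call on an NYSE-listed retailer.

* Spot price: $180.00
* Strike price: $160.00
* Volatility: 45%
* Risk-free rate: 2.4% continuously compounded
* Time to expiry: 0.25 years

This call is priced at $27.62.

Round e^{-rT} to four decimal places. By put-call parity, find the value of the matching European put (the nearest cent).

$6.66

e^(−rT) = e^(−0.024·0.25) = 0.9940
Put-call parity: C − P = S − K·e^(−rT) = 180 − 160·0.9940 = 180 − 159.0400 = 20.9600
P = C − (C − P) = 27.62 − (20.9600) = 6.6600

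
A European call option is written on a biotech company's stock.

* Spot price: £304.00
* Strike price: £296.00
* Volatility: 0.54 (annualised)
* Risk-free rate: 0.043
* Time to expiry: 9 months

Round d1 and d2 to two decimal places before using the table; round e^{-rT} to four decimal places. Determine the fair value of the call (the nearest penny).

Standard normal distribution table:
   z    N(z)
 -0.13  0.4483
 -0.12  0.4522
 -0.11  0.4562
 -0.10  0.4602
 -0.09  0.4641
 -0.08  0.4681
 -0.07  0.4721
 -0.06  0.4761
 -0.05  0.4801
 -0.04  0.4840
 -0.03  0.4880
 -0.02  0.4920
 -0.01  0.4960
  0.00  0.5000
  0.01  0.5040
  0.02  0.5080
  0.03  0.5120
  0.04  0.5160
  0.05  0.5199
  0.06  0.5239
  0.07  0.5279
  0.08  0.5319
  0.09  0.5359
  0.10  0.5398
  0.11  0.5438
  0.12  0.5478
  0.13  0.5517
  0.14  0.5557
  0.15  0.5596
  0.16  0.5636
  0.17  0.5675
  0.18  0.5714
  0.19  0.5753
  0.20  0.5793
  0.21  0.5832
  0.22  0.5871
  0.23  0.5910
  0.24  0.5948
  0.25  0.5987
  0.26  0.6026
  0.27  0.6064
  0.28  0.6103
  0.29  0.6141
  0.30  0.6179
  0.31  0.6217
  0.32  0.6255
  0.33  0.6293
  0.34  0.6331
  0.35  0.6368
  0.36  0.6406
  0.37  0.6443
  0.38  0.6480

σ√T = 0.54 × 0.8660 = 0.4677
d₁ = [ln(304/296) + (0.043 + 0.54²/2)·0.75] / 0.4677 = [0.0267 + 0.1416] / 0.4677 = 0.3598 ≈ 0.36
d₂ = d₁ − σ√T = 0.3598 − 0.4677 = -0.1078 ≈ -0.11
e^(−rT) = e^(−0.043·0.75) = 0.9683
N(d₁) = N(0.36) = 0.6406;  N(d₂) = N(-0.11) = 0.4562
C = 304·0.6406 − 296·0.9683·0.4562 = 194.7424 − 130.7546 = 63.9878

£63.99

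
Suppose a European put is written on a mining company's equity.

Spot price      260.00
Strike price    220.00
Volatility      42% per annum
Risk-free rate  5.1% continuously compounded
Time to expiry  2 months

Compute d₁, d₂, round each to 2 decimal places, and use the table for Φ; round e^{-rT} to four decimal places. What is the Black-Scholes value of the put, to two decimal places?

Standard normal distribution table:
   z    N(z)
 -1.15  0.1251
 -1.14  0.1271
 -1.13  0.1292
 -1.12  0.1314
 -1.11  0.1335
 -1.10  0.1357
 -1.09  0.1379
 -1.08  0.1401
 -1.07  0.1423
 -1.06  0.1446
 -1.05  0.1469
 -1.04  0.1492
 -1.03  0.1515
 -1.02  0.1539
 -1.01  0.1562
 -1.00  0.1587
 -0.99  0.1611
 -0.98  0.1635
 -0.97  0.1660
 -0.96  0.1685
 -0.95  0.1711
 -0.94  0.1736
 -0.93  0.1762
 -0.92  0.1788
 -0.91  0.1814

3.16

σ√T = 0.42 × 0.4082 = 0.1715
d₁ = [ln(260/220) + (0.051 + 0.42²/2)·0.1667] / 0.1715 = [0.1671 + 0.0232] / 0.1715 = 1.1096 which rounds to 1.11
d₂ = d₁ − σ√T = 1.1096 − 0.1715 = 0.9381 which rounds to 0.94
e^(−rT) = e^(−0.051·0.1667) = 0.9915
P = 220·0.9915·N(-0.94) − 260·N(-1.11) = 220·0.9915·0.1736 − 260·0.1335 = 37.8674 − 34.7100 = 3.1574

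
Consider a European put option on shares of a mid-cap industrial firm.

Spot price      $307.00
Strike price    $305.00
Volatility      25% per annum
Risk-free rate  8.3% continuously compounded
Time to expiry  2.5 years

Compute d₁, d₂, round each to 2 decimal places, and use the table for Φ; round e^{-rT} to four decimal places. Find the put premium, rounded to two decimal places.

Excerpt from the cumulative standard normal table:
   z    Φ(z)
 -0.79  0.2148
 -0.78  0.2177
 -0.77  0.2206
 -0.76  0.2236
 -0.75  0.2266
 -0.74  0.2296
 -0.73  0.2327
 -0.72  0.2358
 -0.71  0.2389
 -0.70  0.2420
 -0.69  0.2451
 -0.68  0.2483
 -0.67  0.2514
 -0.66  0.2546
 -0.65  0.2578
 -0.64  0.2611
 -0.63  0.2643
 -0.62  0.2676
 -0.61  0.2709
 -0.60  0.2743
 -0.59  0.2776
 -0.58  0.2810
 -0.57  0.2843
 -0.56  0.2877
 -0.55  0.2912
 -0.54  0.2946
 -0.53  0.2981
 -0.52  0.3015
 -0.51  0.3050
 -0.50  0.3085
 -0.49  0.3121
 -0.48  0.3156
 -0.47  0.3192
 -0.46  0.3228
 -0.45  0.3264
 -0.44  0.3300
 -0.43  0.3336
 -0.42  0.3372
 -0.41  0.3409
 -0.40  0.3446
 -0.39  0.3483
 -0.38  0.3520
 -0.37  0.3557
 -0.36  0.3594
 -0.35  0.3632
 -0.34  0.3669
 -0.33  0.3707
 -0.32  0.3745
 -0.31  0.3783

σ√T = 0.25 × 1.5811 = 0.3953
d₁ = [ln(307/305) + (0.083 + 0.25²/2)·2.5] / 0.3953 = [0.0065 + 0.2856] / 0.3953 = 0.7391 → 0.74
d₂ = d₁ − σ√T = 0.7391 − 0.3953 = 0.3438 → 0.34
e^(−rT) = e^(−0.083·2.5) = 0.8126
N(−d₂) = N(-0.34) = 0.3669;  N(−d₁) = N(-0.74) = 0.2296
P = 305·0.8126·0.3669 − 307·0.2296 = 90.9336 − 70.4872 = 20.4464

$20.45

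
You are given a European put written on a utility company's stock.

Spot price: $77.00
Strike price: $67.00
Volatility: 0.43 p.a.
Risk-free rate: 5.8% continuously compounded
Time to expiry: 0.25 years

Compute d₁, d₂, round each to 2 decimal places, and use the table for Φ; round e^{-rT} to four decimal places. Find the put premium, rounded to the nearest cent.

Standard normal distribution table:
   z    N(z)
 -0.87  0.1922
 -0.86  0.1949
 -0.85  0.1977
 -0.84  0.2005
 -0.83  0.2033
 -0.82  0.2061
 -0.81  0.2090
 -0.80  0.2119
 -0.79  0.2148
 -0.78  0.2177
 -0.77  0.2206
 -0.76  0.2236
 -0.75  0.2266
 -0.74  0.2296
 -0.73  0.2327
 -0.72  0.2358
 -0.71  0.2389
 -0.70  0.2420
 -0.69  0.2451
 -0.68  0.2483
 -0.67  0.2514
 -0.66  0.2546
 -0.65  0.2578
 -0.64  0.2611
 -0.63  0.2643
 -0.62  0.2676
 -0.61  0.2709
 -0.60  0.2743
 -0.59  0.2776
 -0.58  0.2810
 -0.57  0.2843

$2.02

σ√T = 0.43·√0.25 = 0.2150
d₁ = [ln(77/67) + (0.058 + 0.43²/2)·0.25] / 0.2150 = [0.1391 + 0.0376] / 0.2150 = 0.8220 → 0.82
d₂ = d₁ − σ√T = 0.8220 − 0.2150 = 0.6070 → 0.61
exp(−rT) = exp(−0.058·0.25) = 0.9856
N(−d₂) = N(-0.61) = 0.2709;  N(−d₁) = N(-0.82) = 0.2061
P = 67·0.9856·0.2709 − 77·0.2061 = 17.8889 − 15.8697 = 2.0192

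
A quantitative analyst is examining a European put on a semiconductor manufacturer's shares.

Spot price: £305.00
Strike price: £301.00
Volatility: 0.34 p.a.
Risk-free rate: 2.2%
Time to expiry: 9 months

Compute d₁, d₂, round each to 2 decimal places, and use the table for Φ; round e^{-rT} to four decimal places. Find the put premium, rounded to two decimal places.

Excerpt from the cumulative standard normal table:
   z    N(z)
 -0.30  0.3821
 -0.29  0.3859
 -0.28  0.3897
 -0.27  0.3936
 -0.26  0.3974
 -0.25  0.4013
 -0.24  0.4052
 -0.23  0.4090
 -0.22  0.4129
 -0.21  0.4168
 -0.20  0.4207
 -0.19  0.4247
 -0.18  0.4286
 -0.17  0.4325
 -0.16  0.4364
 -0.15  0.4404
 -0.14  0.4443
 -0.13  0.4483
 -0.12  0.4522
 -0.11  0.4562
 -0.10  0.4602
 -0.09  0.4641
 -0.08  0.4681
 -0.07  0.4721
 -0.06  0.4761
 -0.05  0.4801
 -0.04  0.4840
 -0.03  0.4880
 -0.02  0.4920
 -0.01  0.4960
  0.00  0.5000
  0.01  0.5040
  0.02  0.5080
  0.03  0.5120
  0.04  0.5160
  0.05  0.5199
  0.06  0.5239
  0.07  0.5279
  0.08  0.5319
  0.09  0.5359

T = 0.75;  σ√T = 0.2944
d₁ = [ln(305/301) + (0.022 + 0.34²/2)·0.75] / 0.2944 = [0.0132 + 0.0599] / 0.2944 = 0.2481 → 0.25
d₂ = d₁ − σ√T = 0.2481 − 0.2944 = -0.0464 → -0.05
exp(−rT) = exp(−0.022·0.75) = 0.9836
P = 301·0.9836·N(0.05) − 305·N(-0.25) = 301·0.9836·0.5199 − 305·0.4013 = 153.9235 − 122.3965 = 31.5270

£31.53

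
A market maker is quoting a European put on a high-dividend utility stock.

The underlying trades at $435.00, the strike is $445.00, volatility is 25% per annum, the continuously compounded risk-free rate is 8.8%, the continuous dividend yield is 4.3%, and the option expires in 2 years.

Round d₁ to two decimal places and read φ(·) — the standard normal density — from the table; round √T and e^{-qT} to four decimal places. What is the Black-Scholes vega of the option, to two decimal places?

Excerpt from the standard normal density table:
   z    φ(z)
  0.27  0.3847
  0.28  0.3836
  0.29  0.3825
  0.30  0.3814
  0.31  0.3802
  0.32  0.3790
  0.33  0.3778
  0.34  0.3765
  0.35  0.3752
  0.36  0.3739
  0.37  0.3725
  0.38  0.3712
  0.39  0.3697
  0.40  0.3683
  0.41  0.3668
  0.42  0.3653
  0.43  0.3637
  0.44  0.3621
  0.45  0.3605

210.27

σ√T = 0.25 × 1.4142 = 0.3536
d₁ = [ln(435/445) + (0.088 − 0.043 + 0.25²/2)·2] / 0.3536 = [-0.0227 + 0.1525] / 0.3536 = 0.3670 ≈ 0.37
√T = √2 = 1.4142
φ(d₁) = φ(0.37) = 0.3725
exp(−qT) = exp(−0.043·2) = 0.9176
vega = S·exp(−qT)·φ(d₁)·√T = 435·0.9176·0.3725·1.4142 = 210.2712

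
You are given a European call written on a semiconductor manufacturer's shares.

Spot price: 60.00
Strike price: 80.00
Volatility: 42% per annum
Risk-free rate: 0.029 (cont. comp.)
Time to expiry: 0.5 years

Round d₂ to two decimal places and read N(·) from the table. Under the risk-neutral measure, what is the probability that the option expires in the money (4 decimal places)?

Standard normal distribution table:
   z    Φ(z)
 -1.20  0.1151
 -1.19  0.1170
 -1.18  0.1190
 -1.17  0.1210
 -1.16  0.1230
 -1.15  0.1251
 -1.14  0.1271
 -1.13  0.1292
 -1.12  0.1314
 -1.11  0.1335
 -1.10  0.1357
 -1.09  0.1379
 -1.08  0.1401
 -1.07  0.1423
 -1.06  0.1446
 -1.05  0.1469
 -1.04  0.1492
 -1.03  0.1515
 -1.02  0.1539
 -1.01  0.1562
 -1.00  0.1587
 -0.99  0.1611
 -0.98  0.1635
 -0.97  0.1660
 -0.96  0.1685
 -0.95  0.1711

σ√T = 0.42 × 0.7071 = 0.2970
d₁ = [ln(60/80) + (0.029 + 0.42²/2)·0.5] / 0.2970 = [-0.2877 + 0.0586] / 0.2970 = -0.7714 which rounds to -0.77
d₂ = d₁ − σ√T = -0.7714 − 0.2970 = -1.0683 which rounds to -1.07
Risk-neutral Pr[S_T > K] = N(d₂) = N(-1.07) = 0.1423

0.1423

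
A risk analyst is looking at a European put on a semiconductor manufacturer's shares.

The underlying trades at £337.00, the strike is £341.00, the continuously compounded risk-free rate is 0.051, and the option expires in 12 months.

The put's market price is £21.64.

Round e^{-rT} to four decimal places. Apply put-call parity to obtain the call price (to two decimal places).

£34.59

exp(−rT) = exp(−0.051·1) = 0.9503
Put-call parity: C − P = S − K·e^(−rT) = 337 − 341·0.9503 = 337 − 324.0523 = 12.9477
C = P + (C − P) = 21.64 + (12.9477) = 34.5877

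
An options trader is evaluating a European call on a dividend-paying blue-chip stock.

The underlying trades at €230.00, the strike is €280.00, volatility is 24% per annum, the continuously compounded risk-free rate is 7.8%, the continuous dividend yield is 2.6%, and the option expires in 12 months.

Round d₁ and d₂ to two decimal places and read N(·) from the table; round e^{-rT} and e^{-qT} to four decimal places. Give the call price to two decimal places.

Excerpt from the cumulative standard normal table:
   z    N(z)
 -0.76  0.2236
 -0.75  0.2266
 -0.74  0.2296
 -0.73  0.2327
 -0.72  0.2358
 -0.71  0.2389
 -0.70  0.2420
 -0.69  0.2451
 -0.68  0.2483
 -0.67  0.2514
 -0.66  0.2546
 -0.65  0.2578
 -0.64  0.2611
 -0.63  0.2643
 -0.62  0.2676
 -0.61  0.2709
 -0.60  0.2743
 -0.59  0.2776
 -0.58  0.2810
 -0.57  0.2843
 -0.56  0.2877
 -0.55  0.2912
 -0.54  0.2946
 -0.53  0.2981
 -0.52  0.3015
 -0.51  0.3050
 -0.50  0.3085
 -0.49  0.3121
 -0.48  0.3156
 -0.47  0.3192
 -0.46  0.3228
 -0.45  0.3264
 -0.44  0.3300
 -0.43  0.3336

σ√T = 0.24·√1 = 0.2400
ln(S/K) + (r − q + σ²/2)T = ln(230/280) + (0.078 − 0.026 + 0.24²/2)·1 = -0.1967 + 0.0808 = -0.1159
d₁ = -0.1159 / 0.2400 = -0.4830 ≈ -0.48
d₂ = d₁ − σ√T = -0.4830 − 0.2400 = -0.7230 ≈ -0.72
exp(−qT) = exp(−0.026·1) = 0.9743;  exp(−rT) = exp(−0.078·1) = 0.9250
N(d₁) = N(-0.48) = 0.3156;  N(d₂) = N(-0.72) = 0.2358
C = 230·0.9743·0.3156 − 280·0.9250·0.2358 = 70.7225 − 61.0722 = 9.6503

€9.65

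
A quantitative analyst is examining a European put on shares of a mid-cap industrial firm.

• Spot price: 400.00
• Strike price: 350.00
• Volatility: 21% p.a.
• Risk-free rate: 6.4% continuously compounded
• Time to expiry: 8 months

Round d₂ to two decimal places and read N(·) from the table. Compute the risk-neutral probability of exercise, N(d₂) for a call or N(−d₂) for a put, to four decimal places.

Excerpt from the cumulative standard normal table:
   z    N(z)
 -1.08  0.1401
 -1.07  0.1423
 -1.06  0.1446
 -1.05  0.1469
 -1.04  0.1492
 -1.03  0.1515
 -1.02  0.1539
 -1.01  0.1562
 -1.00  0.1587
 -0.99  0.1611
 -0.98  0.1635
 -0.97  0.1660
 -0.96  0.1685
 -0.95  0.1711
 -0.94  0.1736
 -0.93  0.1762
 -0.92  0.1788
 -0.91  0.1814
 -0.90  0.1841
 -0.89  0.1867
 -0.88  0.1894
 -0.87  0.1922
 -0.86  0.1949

σ√T = 0.21 × 0.8165 = 0.1715
d₁ = [ln(400/350) + (0.064 + 0.21²/2)·0.6667] / 0.1715 = [0.1335 + 0.0574] / 0.1715 = 1.1133 ⇒ 1.11
d₂ = d₁ − σ√T = 1.1133 − 0.1715 = 0.9419 ⇒ 0.94
Risk-neutral Pr[S_T < K] = N(−d₂) = N(-0.94) = 0.1736

0.1736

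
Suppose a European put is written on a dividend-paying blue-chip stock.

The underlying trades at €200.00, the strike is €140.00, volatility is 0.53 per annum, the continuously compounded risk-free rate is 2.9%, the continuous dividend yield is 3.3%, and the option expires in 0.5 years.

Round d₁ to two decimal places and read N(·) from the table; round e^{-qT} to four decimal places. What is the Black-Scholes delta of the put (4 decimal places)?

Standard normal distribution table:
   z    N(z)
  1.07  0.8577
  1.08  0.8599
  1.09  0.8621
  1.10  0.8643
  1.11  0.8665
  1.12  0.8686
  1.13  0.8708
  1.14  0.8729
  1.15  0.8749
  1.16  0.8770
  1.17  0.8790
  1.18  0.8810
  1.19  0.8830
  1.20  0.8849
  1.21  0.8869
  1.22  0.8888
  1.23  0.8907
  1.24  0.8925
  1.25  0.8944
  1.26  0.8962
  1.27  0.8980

σ√T = 0.53 × 0.7071 = 0.3748
d₁ = [ln(200/140) + (0.029 − 0.033 + 0.53²/2)·0.5] / 0.3748 = [0.3567 + 0.0682] / 0.3748 = 1.1338 which rounds to 1.13
N(d₁) = N(1.13) = 0.8708
Δ_put = e^(−qT)·(N(d₁) − 1) = 0.9836·(0.8708 − 1) = -0.1271

-0.1271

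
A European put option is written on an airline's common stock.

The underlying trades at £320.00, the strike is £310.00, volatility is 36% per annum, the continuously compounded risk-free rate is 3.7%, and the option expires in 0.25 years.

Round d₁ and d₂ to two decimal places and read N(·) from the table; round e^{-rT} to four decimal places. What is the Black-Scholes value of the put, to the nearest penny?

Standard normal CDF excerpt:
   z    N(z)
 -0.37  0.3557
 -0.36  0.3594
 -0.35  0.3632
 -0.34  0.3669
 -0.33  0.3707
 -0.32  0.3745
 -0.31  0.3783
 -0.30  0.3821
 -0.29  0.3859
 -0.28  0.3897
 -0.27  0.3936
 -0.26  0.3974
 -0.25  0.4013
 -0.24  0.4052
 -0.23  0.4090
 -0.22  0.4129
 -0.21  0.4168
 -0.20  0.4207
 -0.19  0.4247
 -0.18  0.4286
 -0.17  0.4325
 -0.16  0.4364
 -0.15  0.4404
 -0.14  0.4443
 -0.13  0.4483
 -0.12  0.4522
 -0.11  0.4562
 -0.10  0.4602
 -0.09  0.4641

£16.63

σ√T = 0.36·√0.25 = 0.1800
ln(S/K) + (r + σ²/2)T = ln(320/310) + (0.037 + 0.36²/2)·0.25 = 0.0317 + 0.0255 = 0.0572
d₁ = 0.0572 / 0.1800 = 0.3178 which rounds to 0.32
d₂ = d₁ − σ√T = 0.3178 − 0.1800 = 0.1378 which rounds to 0.14
exp(−rT) = exp(−0.037·0.25) = 0.9908
P = 310·0.9908·N(-0.14) − 320·N(-0.32) = 310·0.9908·0.4443 − 320·0.3745 = 136.4659 − 119.8400 = 16.6259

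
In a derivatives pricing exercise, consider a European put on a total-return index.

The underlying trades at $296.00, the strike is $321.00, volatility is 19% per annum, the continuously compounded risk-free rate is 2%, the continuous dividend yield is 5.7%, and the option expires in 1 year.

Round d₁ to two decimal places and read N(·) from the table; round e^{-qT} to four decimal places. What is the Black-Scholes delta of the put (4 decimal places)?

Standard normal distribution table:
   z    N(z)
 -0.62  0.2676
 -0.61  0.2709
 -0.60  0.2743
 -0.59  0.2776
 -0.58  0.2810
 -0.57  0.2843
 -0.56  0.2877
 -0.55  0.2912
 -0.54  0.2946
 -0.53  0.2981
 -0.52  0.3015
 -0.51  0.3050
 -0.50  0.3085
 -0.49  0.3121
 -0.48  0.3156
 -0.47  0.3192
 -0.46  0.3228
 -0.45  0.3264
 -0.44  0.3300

T = 1;  σ√T = 0.1900
d₁ = [ln(296/321) + (0.02 − 0.057 + ½·0.19²)·1] / (σ√T) = (-0.0811 − 0.0190) / 0.1900 = -0.5265 ≈ -0.53
N(d₁) = N(-0.53) = 0.2981
Δ_put = exp(−qT)·(N(d₁) − 1) = 0.9446·(0.2981 − 1) = -0.6630

-0.6630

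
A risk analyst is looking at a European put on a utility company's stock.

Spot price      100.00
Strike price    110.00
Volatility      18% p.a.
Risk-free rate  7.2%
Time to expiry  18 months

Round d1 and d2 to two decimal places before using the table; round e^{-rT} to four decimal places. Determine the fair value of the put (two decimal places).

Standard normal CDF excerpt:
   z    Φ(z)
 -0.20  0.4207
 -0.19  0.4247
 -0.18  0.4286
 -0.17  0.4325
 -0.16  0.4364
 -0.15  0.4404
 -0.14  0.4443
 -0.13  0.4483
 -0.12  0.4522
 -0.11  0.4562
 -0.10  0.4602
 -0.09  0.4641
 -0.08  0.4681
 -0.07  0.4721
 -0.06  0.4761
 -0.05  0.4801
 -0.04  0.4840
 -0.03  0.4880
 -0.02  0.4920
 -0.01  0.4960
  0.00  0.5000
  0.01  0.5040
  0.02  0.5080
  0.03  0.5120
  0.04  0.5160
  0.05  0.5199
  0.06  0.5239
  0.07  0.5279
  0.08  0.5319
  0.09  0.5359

8.08

T = 1.5;  σ√T = 0.2205
ln(S/K) + (r + σ²/2)T = ln(100/110) + (0.072 + 0.18²/2)·1.5 = -0.0953 + 0.1323 = 0.0370
d₁ = 0.0370 / 0.2205 = 0.1678 ⇒ 0.17
d₂ = d₁ − σ√T = 0.1678 − 0.2205 = -0.0527 ⇒ -0.05
e^(−rT) = e^(−0.072·1.5) = 0.8976
N(−d₂) = N(0.05) = 0.5199;  N(−d₁) = N(-0.17) = 0.4325
P = 110·0.8976·0.5199 − 100·0.4325 = 51.3328 − 43.2500 = 8.0828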